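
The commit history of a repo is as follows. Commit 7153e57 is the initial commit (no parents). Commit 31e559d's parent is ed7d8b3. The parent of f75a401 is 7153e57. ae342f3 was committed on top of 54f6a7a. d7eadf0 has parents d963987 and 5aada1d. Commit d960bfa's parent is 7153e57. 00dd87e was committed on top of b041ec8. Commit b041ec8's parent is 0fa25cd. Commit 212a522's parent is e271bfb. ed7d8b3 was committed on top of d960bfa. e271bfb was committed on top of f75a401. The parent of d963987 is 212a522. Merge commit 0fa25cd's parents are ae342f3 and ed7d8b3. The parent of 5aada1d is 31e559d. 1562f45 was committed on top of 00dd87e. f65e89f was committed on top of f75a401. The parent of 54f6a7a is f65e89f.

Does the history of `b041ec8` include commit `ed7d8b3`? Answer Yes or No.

Yes

Ancestors of b041ec8 (commits reachable by following parents): {0fa25cd, 54f6a7a, 7153e57, ae342f3, b041ec8, d960bfa, ed7d8b3, f65e89f, f75a401}.
ed7d8b3 is in that set, so it is an ancestor of b041ec8.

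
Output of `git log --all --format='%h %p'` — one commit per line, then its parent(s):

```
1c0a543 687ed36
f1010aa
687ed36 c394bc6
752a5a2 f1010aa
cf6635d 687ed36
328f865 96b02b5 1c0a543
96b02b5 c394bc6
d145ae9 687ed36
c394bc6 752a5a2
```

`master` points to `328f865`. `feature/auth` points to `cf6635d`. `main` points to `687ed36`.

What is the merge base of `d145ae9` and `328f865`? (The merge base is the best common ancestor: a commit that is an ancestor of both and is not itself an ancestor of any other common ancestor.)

687ed36

Ancestors of d145ae9: {687ed36, 752a5a2, c394bc6, d145ae9, f1010aa}.
Ancestors of 328f865: {1c0a543, 328f865, 687ed36, 752a5a2, 96b02b5, c394bc6, f1010aa}.
Common ancestors: {687ed36, 752a5a2, c394bc6, f1010aa}.
Among these, 687ed36 is not an ancestor of any other common ancestor — it is the merge base.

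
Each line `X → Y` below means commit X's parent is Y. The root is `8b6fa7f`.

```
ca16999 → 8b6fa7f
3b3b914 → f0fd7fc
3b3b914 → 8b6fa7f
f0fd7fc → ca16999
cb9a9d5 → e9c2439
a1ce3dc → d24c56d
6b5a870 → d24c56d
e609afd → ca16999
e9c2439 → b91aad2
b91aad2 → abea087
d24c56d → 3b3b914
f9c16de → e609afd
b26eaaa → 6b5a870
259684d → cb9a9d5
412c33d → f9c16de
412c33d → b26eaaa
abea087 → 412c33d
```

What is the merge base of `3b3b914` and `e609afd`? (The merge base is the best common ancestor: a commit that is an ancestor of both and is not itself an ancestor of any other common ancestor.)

ca16999

Ancestors of 3b3b914: {3b3b914, 8b6fa7f, ca16999, f0fd7fc}.
Ancestors of e609afd: {8b6fa7f, ca16999, e609afd}.
Common ancestors: {8b6fa7f, ca16999}.
Among these, ca16999 is not an ancestor of any other common ancestor — it is the merge base.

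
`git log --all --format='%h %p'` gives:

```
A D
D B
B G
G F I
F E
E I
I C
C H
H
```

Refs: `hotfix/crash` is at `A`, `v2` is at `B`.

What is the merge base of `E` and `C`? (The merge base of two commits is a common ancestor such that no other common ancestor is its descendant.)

Ancestors of E: {C, E, H, I}.
Ancestors of C: {C, H}.
Common ancestors: {C, H}.
Among these, C is not an ancestor of any other common ancestor — it is the merge base.

C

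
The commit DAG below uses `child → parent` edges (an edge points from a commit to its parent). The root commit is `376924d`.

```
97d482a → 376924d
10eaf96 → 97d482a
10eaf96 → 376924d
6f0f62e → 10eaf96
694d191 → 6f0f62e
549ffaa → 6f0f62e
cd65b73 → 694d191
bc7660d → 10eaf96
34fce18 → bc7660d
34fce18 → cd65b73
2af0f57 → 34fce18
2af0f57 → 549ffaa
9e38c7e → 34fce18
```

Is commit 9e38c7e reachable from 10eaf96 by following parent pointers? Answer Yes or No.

Ancestors of 10eaf96: {10eaf96, 376924d, 97d482a}.
9e38c7e is not in that set, so it is not an ancestor of 10eaf96.

No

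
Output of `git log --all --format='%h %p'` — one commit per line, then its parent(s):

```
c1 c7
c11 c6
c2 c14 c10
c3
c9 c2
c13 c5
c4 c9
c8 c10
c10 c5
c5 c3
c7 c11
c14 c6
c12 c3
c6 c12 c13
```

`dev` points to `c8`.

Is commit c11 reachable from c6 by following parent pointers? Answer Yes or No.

No

Ancestors of c6: {c12, c13, c3, c5, c6}.
c11 is not in that set, so it is not an ancestor of c6.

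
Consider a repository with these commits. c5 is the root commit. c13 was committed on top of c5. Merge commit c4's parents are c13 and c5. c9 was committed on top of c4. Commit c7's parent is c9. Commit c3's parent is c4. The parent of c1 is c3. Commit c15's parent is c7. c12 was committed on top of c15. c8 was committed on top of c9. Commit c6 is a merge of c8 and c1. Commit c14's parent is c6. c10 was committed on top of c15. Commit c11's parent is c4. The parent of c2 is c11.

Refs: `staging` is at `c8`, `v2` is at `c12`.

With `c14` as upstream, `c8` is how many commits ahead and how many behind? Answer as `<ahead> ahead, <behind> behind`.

0 ahead, 4 behind

Reachable from c8: {c13, c4, c5, c8, c9}.
Reachable from c14: {c1, c13, c14, c3, c4, c5, c6, c8, c9}.
Only in c8's history (ahead): {} — 0.
Only in c14's history (behind): {c1, c14, c3, c6} — 4.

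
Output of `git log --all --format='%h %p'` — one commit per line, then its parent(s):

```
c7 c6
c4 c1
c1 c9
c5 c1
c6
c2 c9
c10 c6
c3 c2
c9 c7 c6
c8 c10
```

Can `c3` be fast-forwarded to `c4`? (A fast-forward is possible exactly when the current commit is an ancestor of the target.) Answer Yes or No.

No

A fast-forward from c3 to c4 is possible iff c3 is an ancestor of c4.
Ancestors of c4: {c1, c4, c6, c7, c9}.
c3 is not among them, so fast-forward is not possible.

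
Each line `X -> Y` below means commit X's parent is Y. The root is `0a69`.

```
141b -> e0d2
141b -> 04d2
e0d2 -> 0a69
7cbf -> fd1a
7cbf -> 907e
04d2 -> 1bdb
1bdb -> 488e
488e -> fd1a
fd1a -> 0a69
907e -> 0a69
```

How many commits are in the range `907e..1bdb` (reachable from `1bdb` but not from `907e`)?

3

Reachable from 1bdb: {0a69, 1bdb, 488e, fd1a}.
Reachable from 907e: {0a69, 907e}.
In 1bdb's history but not 907e's: {1bdb, 488e, fd1a} — 3 commits.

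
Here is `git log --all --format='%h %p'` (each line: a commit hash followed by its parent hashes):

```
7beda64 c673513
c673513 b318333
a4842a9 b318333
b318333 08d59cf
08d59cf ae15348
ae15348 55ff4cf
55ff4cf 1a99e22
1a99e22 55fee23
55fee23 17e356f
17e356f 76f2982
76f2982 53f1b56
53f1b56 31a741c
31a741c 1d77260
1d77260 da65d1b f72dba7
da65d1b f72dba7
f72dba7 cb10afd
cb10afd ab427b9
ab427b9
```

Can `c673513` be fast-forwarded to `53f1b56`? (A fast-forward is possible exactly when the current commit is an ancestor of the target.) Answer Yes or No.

No

A fast-forward from c673513 to 53f1b56 is possible iff c673513 is an ancestor of 53f1b56.
Ancestors of 53f1b56: {1d77260, 31a741c, 53f1b56, ab427b9, cb10afd, da65d1b, f72dba7}.
c673513 is not among them, so fast-forward is not possible.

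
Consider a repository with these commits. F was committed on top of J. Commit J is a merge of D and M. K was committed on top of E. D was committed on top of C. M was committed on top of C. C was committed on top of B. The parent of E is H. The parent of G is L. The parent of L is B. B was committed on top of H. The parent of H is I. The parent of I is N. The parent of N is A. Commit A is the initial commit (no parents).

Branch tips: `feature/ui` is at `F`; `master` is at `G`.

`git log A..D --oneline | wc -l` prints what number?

Reachable from D: {A, B, C, D, H, I, N}.
Reachable from A: {A}.
In D's history but not A's: {B, C, D, H, I, N} — 6 commits.

6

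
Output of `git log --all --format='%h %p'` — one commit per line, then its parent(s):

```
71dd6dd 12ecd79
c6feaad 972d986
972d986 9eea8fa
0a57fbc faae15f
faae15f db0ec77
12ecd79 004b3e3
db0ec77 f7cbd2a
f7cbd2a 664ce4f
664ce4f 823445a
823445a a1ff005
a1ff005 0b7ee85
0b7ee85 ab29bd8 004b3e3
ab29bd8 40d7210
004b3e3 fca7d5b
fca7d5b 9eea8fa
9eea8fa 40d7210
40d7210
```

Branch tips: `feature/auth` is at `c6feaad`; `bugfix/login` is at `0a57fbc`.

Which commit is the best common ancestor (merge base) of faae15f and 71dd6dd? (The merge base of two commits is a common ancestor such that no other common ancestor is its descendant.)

004b3e3

Ancestors of faae15f: {004b3e3, 0b7ee85, 40d7210, 664ce4f, 823445a, 9eea8fa, a1ff005, ab29bd8, db0ec77, f7cbd2a, faae15f, fca7d5b}.
Ancestors of 71dd6dd: {004b3e3, 12ecd79, 40d7210, 71dd6dd, 9eea8fa, fca7d5b}.
Common ancestors: {004b3e3, 40d7210, 9eea8fa, fca7d5b}.
Among these, 004b3e3 is not an ancestor of any other common ancestor — it is the merge base.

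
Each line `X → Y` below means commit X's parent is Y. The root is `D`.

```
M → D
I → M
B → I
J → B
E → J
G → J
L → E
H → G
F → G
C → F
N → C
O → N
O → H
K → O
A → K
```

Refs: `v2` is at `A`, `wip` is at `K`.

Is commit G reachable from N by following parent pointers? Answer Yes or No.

Yes

Ancestors of N (commits reachable by following parents): {B, C, D, F, G, I, J, M, N}.
G is in that set, so it is an ancestor of N.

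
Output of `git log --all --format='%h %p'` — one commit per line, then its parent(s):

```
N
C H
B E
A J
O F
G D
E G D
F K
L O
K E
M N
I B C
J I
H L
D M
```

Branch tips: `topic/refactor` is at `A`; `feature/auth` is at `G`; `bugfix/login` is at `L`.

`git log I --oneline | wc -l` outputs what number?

13

Walking parent pointers from I: reachable set = {B, C, D, E, F, G, H, I, K, L, M, N, O}.
That is 13 commits.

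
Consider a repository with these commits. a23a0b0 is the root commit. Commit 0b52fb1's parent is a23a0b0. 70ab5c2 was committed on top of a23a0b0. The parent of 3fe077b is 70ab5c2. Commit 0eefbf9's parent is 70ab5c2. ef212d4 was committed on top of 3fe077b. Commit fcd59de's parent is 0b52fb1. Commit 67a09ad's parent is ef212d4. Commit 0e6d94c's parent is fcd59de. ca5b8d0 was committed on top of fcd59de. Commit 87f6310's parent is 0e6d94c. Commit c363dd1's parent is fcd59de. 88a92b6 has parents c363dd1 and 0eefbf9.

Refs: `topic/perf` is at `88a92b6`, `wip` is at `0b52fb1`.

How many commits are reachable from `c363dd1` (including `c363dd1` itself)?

4

Walking parent pointers from c363dd1: reachable set = {0b52fb1, a23a0b0, c363dd1, fcd59de}.
That is 4 commits.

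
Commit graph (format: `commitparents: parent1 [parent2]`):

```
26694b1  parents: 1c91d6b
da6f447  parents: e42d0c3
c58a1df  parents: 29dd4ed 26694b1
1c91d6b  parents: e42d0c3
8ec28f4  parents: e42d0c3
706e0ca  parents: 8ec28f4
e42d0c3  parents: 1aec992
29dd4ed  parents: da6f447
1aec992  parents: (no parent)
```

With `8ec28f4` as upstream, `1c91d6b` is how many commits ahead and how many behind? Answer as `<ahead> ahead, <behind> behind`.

Reachable from 1c91d6b: {1aec992, 1c91d6b, e42d0c3}.
Reachable from 8ec28f4: {1aec992, 8ec28f4, e42d0c3}.
Only in 1c91d6b's history (ahead): {1c91d6b} — 1.
Only in 8ec28f4's history (behind): {8ec28f4} — 1.

1 ahead, 1 behind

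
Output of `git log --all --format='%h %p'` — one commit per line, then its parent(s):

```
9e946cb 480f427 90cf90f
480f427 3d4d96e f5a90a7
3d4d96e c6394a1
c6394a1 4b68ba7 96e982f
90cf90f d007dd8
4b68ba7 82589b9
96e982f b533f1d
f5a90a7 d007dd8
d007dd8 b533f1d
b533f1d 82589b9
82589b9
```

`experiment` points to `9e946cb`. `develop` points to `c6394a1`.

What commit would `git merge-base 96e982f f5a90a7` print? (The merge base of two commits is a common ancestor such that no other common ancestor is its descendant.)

Ancestors of 96e982f: {82589b9, 96e982f, b533f1d}.
Ancestors of f5a90a7: {82589b9, b533f1d, d007dd8, f5a90a7}.
Common ancestors: {82589b9, b533f1d}.
Among these, b533f1d is not an ancestor of any other common ancestor — it is the merge base.

b533f1d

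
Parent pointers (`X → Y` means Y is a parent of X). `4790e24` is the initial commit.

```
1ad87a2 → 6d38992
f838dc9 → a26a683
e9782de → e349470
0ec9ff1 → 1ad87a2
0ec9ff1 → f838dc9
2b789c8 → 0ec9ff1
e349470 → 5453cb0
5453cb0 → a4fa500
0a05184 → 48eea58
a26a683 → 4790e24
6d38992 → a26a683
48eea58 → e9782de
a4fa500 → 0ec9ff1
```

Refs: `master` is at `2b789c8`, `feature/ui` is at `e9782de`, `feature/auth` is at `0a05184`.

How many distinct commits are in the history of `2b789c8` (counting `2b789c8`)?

Walking parent pointers from 2b789c8: reachable set = {0ec9ff1, 1ad87a2, 2b789c8, 4790e24, 6d38992, a26a683, f838dc9}.
That is 7 commits.

7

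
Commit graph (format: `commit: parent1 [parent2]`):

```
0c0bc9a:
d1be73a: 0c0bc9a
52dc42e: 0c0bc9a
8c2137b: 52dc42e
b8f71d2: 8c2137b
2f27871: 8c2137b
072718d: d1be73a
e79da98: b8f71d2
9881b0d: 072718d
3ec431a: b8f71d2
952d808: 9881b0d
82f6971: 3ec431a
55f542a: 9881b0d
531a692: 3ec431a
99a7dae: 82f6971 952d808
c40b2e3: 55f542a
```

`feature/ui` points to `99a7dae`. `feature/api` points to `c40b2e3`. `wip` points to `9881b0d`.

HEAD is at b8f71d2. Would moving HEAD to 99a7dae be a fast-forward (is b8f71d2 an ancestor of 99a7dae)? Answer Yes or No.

A fast-forward from b8f71d2 to 99a7dae is possible iff b8f71d2 is an ancestor of 99a7dae.
Ancestors of 99a7dae: {072718d, 0c0bc9a, 3ec431a, 52dc42e, 82f6971, 8c2137b, 952d808, 9881b0d, 99a7dae, b8f71d2, d1be73a}.
b8f71d2 is among them, so fast-forward is possible.

Yes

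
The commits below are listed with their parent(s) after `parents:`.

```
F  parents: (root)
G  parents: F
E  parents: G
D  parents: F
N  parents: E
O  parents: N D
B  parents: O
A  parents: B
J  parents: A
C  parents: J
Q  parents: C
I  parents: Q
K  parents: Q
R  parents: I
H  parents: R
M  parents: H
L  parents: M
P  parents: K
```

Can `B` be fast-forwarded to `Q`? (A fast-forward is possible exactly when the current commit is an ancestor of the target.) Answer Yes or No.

Yes

A fast-forward from B to Q is possible iff B is an ancestor of Q.
Ancestors of Q: {A, B, C, D, E, F, G, J, N, O, Q}.
B is among them, so fast-forward is possible.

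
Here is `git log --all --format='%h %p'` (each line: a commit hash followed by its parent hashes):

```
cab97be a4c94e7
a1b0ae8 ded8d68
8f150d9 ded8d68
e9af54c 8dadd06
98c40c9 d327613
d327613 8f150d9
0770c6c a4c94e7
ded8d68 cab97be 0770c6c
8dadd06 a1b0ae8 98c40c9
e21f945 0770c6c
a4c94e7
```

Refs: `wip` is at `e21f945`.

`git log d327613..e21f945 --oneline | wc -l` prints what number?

1

Reachable from e21f945: {0770c6c, a4c94e7, e21f945}.
Reachable from d327613: {0770c6c, 8f150d9, a4c94e7, cab97be, d327613, ded8d68}.
In e21f945's history but not d327613's: {e21f945} — 1 commit.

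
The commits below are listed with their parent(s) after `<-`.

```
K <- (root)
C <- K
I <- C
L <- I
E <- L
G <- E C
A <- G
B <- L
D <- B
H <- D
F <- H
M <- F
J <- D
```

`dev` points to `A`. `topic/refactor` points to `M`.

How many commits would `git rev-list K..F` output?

Reachable from F: {B, C, D, F, H, I, K, L}.
Reachable from K: {K}.
In F's history but not K's: {B, C, D, F, H, I, L} — 7 commits.

7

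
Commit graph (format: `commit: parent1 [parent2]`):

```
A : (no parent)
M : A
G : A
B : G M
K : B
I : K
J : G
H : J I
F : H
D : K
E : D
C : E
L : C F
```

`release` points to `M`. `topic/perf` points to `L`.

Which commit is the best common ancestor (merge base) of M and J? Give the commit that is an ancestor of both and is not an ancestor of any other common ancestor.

Ancestors of M: {A, M}.
Ancestors of J: {A, G, J}.
Common ancestors: {A}.
The only common ancestor is A, so it is the merge base.

A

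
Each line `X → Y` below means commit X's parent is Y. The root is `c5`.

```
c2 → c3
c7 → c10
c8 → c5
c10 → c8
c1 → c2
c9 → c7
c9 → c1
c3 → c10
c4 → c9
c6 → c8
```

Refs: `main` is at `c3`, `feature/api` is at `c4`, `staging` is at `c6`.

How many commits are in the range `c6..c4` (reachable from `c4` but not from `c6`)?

7

Reachable from c4: {c1, c10, c2, c3, c4, c5, c7, c8, c9}.
Reachable from c6: {c5, c6, c8}.
In c4's history but not c6's: {c1, c10, c2, c3, c4, c7, c9} — 7 commits.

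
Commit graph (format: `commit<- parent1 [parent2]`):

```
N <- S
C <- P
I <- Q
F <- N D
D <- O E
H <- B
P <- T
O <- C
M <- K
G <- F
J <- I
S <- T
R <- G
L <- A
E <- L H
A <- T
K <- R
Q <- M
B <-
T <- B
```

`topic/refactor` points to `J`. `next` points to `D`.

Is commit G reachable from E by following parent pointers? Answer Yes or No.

Ancestors of E: {A, B, E, H, L, T}.
G is not in that set, so it is not an ancestor of E.

No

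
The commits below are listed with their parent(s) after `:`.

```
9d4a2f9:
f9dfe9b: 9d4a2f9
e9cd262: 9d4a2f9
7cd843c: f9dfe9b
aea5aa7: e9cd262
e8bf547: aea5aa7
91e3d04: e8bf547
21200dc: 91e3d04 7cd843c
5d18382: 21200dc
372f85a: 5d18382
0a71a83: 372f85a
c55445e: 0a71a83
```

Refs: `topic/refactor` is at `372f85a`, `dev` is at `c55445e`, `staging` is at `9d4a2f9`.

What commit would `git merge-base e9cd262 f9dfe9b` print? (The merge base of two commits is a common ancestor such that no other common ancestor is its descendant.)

Ancestors of e9cd262: {9d4a2f9, e9cd262}.
Ancestors of f9dfe9b: {9d4a2f9, f9dfe9b}.
Common ancestors: {9d4a2f9}.
The only common ancestor is 9d4a2f9, so it is the merge base.

9d4a2f9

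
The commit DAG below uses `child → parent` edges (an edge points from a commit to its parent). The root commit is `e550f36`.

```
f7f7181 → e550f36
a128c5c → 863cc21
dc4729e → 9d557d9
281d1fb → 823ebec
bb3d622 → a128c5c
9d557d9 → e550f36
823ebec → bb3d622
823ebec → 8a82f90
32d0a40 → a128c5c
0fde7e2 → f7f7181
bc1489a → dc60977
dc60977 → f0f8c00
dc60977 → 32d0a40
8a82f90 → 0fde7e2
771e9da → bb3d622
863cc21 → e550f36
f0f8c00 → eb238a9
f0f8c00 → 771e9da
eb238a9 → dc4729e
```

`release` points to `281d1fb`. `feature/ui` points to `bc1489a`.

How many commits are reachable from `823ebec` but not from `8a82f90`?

Reachable from 823ebec: {0fde7e2, 823ebec, 863cc21, 8a82f90, a128c5c, bb3d622, e550f36, f7f7181}.
Reachable from 8a82f90: {0fde7e2, 8a82f90, e550f36, f7f7181}.
In 823ebec's history but not 8a82f90's: {823ebec, 863cc21, a128c5c, bb3d622} — 4 commits.

4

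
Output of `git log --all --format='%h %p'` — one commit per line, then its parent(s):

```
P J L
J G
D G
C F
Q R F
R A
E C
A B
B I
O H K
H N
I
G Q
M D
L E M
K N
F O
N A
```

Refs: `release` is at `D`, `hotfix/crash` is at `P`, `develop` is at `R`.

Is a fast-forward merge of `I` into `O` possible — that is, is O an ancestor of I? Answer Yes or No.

No

A fast-forward from O to I is possible iff O is an ancestor of I.
Ancestors of I: {I}.
O is not among them, so fast-forward is not possible.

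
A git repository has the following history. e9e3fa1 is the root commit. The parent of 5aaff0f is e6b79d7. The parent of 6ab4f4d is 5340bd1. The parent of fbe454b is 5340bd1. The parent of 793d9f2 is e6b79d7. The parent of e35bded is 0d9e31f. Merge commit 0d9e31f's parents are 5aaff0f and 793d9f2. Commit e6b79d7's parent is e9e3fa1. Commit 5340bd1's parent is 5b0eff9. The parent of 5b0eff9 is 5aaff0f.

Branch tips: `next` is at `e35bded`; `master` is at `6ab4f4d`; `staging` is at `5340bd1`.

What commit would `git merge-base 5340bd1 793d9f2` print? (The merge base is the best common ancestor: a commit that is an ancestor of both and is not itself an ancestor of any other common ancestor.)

e6b79d7

Ancestors of 5340bd1: {5340bd1, 5aaff0f, 5b0eff9, e6b79d7, e9e3fa1}.
Ancestors of 793d9f2: {793d9f2, e6b79d7, e9e3fa1}.
Common ancestors: {e6b79d7, e9e3fa1}.
Among these, e6b79d7 is not an ancestor of any other common ancestor — it is the merge base.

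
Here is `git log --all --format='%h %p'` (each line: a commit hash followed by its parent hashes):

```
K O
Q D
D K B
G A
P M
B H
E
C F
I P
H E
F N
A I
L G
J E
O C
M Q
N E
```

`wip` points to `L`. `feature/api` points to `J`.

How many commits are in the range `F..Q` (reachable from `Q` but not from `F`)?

7

Reachable from Q: {B, C, D, E, F, H, K, N, O, Q}.
Reachable from F: {E, F, N}.
In Q's history but not F's: {B, C, D, H, K, O, Q} — 7 commits.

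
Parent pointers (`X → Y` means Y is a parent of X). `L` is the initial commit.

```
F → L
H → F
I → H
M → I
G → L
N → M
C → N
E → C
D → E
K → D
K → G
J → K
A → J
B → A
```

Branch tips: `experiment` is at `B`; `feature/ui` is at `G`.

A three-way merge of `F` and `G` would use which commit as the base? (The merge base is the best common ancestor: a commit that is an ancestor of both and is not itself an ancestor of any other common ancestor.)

Ancestors of F: {F, L}.
Ancestors of G: {G, L}.
Common ancestors: {L}.
The only common ancestor is L, so it is the merge base.

L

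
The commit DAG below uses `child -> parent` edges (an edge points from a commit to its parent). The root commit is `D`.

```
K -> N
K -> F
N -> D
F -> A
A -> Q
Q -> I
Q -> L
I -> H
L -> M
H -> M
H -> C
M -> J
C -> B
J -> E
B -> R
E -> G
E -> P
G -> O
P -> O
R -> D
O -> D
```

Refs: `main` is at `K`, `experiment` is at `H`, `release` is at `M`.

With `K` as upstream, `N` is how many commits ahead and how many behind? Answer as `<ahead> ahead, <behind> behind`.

Reachable from N: {D, N}.
Reachable from K: {A, B, C, D, E, F, G, H, I, J, K, L, M, N, O, P, Q, R}.
Only in N's history (ahead): {} — 0.
Only in K's history (behind): {A, B, C, E, F, G, H, I, J, K, L, M, O, P, Q, R} — 16.

0 ahead, 16 behind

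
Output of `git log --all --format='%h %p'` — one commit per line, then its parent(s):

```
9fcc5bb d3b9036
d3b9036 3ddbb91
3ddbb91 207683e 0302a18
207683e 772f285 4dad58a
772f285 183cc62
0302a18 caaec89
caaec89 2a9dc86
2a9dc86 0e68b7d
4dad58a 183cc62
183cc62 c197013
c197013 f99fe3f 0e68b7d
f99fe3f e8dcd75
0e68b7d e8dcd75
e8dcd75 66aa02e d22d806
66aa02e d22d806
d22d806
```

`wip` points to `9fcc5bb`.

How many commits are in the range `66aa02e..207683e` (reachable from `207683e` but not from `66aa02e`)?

Reachable from 207683e: {0e68b7d, 183cc62, 207683e, 4dad58a, 66aa02e, 772f285, c197013, d22d806, e8dcd75, f99fe3f}.
Reachable from 66aa02e: {66aa02e, d22d806}.
In 207683e's history but not 66aa02e's: {0e68b7d, 183cc62, 207683e, 4dad58a, 772f285, c197013, e8dcd75, f99fe3f} — 8 commits.

8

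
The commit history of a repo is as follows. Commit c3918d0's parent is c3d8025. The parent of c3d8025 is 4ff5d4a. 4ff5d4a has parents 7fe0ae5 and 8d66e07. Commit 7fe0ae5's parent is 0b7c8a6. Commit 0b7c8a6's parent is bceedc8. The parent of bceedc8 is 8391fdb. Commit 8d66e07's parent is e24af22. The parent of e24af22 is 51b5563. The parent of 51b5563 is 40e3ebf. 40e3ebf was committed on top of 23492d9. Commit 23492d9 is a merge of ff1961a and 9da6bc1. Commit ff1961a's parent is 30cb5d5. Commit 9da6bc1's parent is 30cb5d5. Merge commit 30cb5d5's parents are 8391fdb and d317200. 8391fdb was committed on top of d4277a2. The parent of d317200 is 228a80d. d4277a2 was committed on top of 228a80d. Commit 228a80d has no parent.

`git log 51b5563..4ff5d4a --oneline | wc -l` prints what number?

Reachable from 4ff5d4a: {0b7c8a6, 228a80d, 23492d9, 30cb5d5, 40e3ebf, 4ff5d4a, 51b5563, 7fe0ae5, 8391fdb, 8d66e07, 9da6bc1, bceedc8, d317200, d4277a2, e24af22, ff1961a}.
Reachable from 51b5563: {228a80d, 23492d9, 30cb5d5, 40e3ebf, 51b5563, 8391fdb, 9da6bc1, d317200, d4277a2, ff1961a}.
In 4ff5d4a's history but not 51b5563's: {0b7c8a6, 4ff5d4a, 7fe0ae5, 8d66e07, bceedc8, e24af22} — 6 commits.

6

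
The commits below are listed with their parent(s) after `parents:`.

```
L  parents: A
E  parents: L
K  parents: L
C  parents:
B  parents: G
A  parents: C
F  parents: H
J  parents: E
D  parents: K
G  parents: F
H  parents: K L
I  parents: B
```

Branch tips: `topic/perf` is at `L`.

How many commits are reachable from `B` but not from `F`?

Reachable from B: {A, B, C, F, G, H, K, L}.
Reachable from F: {A, C, F, H, K, L}.
In B's history but not F's: {B, G} — 2 commits.

2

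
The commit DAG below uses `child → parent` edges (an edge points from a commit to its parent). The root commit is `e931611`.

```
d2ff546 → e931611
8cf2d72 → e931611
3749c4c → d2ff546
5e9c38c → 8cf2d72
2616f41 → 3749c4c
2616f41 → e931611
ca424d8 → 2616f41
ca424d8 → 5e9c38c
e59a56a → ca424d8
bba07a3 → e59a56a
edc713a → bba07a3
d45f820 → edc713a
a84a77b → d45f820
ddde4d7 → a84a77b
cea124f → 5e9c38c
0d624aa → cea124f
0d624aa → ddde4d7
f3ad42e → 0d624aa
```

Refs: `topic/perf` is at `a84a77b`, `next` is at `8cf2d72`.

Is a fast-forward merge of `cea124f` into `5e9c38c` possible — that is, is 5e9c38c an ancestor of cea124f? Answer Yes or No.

A fast-forward from 5e9c38c to cea124f is possible iff 5e9c38c is an ancestor of cea124f.
Ancestors of cea124f: {5e9c38c, 8cf2d72, cea124f, e931611}.
5e9c38c is among them, so fast-forward is possible.

Yes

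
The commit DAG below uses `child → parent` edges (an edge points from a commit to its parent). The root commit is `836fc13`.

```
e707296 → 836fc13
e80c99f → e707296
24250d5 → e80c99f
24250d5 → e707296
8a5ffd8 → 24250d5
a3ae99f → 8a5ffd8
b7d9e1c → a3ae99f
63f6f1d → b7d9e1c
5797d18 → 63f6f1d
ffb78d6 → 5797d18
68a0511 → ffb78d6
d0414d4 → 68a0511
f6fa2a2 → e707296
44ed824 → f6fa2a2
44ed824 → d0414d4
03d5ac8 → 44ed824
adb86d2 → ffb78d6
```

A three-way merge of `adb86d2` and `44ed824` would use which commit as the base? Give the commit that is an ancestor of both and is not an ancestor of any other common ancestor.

Ancestors of adb86d2: {24250d5, 5797d18, 63f6f1d, 836fc13, 8a5ffd8, a3ae99f, adb86d2, b7d9e1c, e707296, e80c99f, ffb78d6}.
Ancestors of 44ed824: {24250d5, 44ed824, 5797d18, 63f6f1d, 68a0511, 836fc13, 8a5ffd8, a3ae99f, b7d9e1c, d0414d4, e707296, e80c99f, f6fa2a2, ffb78d6}.
Common ancestors: {24250d5, 5797d18, 63f6f1d, 836fc13, 8a5ffd8, a3ae99f, b7d9e1c, e707296, e80c99f, ffb78d6}.
Among these, ffb78d6 is not an ancestor of any other common ancestor — it is the merge base.

ffb78d6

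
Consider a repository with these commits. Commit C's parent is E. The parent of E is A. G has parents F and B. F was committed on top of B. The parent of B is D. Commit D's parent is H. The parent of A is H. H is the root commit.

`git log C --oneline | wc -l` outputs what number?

Walking parent pointers from C: reachable set = {A, C, E, H}.
That is 4 commits.

4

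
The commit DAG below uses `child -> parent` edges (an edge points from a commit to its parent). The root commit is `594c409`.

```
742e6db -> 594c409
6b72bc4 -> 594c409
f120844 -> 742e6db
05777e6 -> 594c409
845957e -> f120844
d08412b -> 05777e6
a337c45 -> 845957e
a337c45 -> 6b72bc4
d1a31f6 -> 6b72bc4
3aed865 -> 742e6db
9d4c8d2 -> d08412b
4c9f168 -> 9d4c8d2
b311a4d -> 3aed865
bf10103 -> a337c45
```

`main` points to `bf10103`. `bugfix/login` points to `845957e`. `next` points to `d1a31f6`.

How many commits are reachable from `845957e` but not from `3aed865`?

2

Reachable from 845957e: {594c409, 742e6db, 845957e, f120844}.
Reachable from 3aed865: {3aed865, 594c409, 742e6db}.
In 845957e's history but not 3aed865's: {845957e, f120844} — 2 commits.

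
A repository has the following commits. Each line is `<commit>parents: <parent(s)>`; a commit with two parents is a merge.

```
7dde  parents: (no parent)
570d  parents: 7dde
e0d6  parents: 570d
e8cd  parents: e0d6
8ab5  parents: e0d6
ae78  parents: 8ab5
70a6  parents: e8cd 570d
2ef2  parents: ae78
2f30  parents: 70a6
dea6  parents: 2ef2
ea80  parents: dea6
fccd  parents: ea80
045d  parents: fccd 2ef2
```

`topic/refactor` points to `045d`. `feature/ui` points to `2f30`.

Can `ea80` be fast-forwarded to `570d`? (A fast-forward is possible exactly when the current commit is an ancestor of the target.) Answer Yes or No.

A fast-forward from ea80 to 570d is possible iff ea80 is an ancestor of 570d.
Ancestors of 570d: {570d, 7dde}.
ea80 is not among them, so fast-forward is not possible.

No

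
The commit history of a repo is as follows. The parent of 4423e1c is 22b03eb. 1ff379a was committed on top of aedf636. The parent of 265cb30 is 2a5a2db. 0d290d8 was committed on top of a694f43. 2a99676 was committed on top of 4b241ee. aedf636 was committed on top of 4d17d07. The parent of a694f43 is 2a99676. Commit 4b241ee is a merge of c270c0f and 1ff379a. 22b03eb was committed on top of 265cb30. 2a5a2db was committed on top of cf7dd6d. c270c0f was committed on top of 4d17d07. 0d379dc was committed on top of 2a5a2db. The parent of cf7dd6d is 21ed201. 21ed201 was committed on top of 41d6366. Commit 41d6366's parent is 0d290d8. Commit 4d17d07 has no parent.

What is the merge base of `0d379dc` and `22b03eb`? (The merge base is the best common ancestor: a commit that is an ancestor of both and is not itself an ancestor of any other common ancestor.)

Ancestors of 0d379dc: {0d290d8, 0d379dc, 1ff379a, 21ed201, 2a5a2db, 2a99676, 41d6366, 4b241ee, 4d17d07, a694f43, aedf636, c270c0f, cf7dd6d}.
Ancestors of 22b03eb: {0d290d8, 1ff379a, 21ed201, 22b03eb, 265cb30, 2a5a2db, 2a99676, 41d6366, 4b241ee, 4d17d07, a694f43, aedf636, c270c0f, cf7dd6d}.
Common ancestors: {0d290d8, 1ff379a, 21ed201, 2a5a2db, 2a99676, 41d6366, 4b241ee, 4d17d07, a694f43, aedf636, c270c0f, cf7dd6d}.
Among these, 2a5a2db is not an ancestor of any other common ancestor — it is the merge base.

2a5a2db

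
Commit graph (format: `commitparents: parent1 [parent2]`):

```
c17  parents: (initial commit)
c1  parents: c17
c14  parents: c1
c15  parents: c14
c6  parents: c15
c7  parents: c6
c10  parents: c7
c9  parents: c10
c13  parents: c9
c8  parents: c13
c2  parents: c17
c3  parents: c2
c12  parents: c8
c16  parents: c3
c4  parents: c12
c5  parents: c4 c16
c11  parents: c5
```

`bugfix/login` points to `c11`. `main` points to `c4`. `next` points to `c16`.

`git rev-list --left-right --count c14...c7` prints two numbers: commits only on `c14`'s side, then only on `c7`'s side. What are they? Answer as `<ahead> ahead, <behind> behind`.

Reachable from c14: {c1, c14, c17}.
Reachable from c7: {c1, c14, c15, c17, c6, c7}.
Only in c14's history (ahead): {} — 0.
Only in c7's history (behind): {c15, c6, c7} — 3.

0 ahead, 3 behind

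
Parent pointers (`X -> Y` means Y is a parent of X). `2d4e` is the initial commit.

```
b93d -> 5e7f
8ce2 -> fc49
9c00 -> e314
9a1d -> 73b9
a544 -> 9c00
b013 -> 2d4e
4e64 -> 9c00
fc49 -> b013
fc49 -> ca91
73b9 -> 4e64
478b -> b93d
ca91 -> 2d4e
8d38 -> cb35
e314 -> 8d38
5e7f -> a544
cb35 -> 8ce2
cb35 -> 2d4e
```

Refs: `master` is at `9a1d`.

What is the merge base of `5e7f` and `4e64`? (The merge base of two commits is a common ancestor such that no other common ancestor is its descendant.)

Ancestors of 5e7f: {2d4e, 5e7f, 8ce2, 8d38, 9c00, a544, b013, ca91, cb35, e314, fc49}.
Ancestors of 4e64: {2d4e, 4e64, 8ce2, 8d38, 9c00, b013, ca91, cb35, e314, fc49}.
Common ancestors: {2d4e, 8ce2, 8d38, 9c00, b013, ca91, cb35, e314, fc49}.
Among these, 9c00 is not an ancestor of any other common ancestor — it is the merge base.

9c00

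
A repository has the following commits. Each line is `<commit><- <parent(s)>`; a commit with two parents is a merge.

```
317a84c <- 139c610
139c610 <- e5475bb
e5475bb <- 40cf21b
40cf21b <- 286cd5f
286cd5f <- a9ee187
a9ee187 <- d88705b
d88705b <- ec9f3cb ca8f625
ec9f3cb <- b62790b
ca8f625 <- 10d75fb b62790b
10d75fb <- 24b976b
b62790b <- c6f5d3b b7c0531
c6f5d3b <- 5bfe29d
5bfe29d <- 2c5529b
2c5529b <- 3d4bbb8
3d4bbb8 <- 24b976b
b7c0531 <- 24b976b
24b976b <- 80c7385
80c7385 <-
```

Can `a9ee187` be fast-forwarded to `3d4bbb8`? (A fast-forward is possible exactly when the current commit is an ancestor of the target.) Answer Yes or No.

A fast-forward from a9ee187 to 3d4bbb8 is possible iff a9ee187 is an ancestor of 3d4bbb8.
Ancestors of 3d4bbb8: {24b976b, 3d4bbb8, 80c7385}.
a9ee187 is not among them, so fast-forward is not possible.

No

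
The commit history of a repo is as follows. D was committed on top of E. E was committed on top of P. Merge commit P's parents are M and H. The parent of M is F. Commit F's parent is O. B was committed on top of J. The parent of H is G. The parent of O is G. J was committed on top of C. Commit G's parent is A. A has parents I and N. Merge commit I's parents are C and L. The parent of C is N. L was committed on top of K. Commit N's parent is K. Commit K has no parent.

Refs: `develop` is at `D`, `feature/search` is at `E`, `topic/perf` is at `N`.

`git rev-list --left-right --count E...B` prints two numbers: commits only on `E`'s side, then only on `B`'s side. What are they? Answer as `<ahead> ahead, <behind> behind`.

10 ahead, 2 behind

Reachable from E: {A, C, E, F, G, H, I, K, L, M, N, O, P}.
Reachable from B: {B, C, J, K, N}.
Only in E's history (ahead): {A, E, F, G, H, I, L, M, O, P} — 10.
Only in B's history (behind): {B, J} — 2.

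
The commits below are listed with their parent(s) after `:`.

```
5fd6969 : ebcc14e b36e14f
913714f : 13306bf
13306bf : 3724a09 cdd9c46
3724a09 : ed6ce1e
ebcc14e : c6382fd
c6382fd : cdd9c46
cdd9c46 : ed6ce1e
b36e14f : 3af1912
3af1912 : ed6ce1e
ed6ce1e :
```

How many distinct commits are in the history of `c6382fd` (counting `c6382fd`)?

Walking parent pointers from c6382fd: reachable set = {c6382fd, cdd9c46, ed6ce1e}.
That is 3 commits.

3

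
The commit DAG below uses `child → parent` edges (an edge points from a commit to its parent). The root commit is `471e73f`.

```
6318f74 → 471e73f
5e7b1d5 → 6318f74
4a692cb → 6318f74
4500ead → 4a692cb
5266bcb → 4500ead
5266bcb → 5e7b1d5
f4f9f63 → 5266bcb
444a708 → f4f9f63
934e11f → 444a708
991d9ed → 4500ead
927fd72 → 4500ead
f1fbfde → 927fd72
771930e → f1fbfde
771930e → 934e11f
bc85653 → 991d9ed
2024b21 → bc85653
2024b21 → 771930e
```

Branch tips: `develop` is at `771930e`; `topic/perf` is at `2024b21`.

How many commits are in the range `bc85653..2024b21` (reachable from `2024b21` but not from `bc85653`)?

9

Reachable from 2024b21: {2024b21, 444a708, 4500ead, 471e73f, 4a692cb, 5266bcb, 5e7b1d5, 6318f74, 771930e, 927fd72, 934e11f, 991d9ed, bc85653, f1fbfde, f4f9f63}.
Reachable from bc85653: {4500ead, 471e73f, 4a692cb, 6318f74, 991d9ed, bc85653}.
In 2024b21's history but not bc85653's: {2024b21, 444a708, 5266bcb, 5e7b1d5, 771930e, 927fd72, 934e11f, f1fbfde, f4f9f63} — 9 commits.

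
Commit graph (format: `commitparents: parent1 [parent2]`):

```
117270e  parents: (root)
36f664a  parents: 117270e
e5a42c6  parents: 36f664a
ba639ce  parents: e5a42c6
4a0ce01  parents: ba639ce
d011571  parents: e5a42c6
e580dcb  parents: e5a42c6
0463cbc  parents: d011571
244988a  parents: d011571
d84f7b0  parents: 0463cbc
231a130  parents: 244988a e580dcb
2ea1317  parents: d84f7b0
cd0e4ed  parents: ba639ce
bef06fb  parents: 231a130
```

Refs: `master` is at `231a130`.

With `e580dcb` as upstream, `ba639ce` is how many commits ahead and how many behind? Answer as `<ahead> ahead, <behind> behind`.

Reachable from ba639ce: {117270e, 36f664a, ba639ce, e5a42c6}.
Reachable from e580dcb: {117270e, 36f664a, e580dcb, e5a42c6}.
Only in ba639ce's history (ahead): {ba639ce} — 1.
Only in e580dcb's history (behind): {e580dcb} — 1.

1 ahead, 1 behind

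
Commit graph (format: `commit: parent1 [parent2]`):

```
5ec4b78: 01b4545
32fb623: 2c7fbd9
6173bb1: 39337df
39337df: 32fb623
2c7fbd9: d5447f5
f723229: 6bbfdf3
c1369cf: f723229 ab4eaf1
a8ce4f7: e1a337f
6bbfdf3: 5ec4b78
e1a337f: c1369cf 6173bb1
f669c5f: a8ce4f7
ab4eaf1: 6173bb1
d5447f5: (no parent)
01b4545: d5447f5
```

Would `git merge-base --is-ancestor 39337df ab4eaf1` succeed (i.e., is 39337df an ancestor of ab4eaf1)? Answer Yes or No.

Yes

Ancestors of ab4eaf1 (commits reachable by following parents): {2c7fbd9, 32fb623, 39337df, 6173bb1, ab4eaf1, d5447f5}.
39337df is in that set, so it is an ancestor of ab4eaf1.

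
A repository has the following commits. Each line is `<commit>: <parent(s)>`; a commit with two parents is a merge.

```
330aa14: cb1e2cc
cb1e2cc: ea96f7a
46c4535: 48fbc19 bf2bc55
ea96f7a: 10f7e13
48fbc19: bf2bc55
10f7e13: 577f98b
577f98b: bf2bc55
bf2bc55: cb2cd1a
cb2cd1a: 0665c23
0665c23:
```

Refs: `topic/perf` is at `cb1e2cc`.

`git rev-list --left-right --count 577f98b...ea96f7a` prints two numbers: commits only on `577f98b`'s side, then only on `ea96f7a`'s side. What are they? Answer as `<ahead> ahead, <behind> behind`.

Reachable from 577f98b: {0665c23, 577f98b, bf2bc55, cb2cd1a}.
Reachable from ea96f7a: {0665c23, 10f7e13, 577f98b, bf2bc55, cb2cd1a, ea96f7a}.
Only in 577f98b's history (ahead): {} — 0.
Only in ea96f7a's history (behind): {10f7e13, ea96f7a} — 2.

0 ahead, 2 behind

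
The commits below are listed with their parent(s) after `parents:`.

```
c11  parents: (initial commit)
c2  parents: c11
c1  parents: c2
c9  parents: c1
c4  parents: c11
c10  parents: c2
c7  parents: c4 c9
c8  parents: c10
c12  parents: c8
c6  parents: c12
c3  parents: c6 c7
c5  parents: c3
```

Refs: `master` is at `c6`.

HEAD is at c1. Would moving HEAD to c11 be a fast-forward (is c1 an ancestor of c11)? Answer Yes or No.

A fast-forward from c1 to c11 is possible iff c1 is an ancestor of c11.
Ancestors of c11: {c11}.
c1 is not among them, so fast-forward is not possible.

No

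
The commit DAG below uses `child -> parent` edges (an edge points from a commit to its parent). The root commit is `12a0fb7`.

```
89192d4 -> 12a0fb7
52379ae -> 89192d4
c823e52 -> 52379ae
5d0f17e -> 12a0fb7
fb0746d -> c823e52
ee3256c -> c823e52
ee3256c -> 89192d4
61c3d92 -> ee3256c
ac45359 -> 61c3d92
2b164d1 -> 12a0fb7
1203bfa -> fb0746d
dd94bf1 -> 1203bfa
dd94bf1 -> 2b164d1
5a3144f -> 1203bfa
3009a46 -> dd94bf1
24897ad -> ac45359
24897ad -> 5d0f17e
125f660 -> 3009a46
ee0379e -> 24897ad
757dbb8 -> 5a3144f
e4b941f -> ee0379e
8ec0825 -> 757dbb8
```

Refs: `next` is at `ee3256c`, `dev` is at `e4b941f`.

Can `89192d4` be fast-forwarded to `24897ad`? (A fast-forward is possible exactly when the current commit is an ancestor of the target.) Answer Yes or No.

Yes

A fast-forward from 89192d4 to 24897ad is possible iff 89192d4 is an ancestor of 24897ad.
Ancestors of 24897ad: {12a0fb7, 24897ad, 52379ae, 5d0f17e, 61c3d92, 89192d4, ac45359, c823e52, ee3256c}.
89192d4 is among them, so fast-forward is possible.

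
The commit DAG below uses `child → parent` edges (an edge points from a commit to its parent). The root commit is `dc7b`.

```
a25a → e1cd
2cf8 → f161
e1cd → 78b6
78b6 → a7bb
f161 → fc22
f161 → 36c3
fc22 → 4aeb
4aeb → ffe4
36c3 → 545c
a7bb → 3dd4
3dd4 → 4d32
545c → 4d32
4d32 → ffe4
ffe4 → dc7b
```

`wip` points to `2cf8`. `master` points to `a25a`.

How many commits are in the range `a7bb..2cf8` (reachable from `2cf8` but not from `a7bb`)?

Reachable from 2cf8: {2cf8, 36c3, 4aeb, 4d32, 545c, dc7b, f161, fc22, ffe4}.
Reachable from a7bb: {3dd4, 4d32, a7bb, dc7b, ffe4}.
In 2cf8's history but not a7bb's: {2cf8, 36c3, 4aeb, 545c, f161, fc22} — 6 commits.

6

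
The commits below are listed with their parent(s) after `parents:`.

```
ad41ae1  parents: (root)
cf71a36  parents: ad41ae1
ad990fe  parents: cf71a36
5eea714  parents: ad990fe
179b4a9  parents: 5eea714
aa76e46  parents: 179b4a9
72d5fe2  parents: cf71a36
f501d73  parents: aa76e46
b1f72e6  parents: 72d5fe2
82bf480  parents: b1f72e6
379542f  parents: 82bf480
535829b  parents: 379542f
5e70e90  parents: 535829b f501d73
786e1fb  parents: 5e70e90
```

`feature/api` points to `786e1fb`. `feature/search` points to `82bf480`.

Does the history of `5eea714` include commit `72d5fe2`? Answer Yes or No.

No

Ancestors of 5eea714: {5eea714, ad41ae1, ad990fe, cf71a36}.
72d5fe2 is not in that set, so it is not an ancestor of 5eea714.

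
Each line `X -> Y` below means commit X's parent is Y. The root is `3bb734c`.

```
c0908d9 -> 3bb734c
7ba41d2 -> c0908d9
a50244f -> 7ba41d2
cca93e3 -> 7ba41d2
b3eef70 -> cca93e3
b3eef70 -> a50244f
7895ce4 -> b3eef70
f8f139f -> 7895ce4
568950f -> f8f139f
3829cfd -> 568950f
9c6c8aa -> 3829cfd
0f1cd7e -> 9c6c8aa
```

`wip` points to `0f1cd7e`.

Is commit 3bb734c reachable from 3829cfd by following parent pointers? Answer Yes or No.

Yes

Ancestors of 3829cfd (commits reachable by following parents): {3829cfd, 3bb734c, 568950f, 7895ce4, 7ba41d2, a50244f, b3eef70, c0908d9, cca93e3, f8f139f}.
3bb734c is in that set, so it is an ancestor of 3829cfd.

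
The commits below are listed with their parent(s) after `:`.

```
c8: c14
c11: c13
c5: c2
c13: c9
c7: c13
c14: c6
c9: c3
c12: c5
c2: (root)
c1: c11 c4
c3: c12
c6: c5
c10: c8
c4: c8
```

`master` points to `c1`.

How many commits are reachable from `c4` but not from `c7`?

Reachable from c4: {c14, c2, c4, c5, c6, c8}.
Reachable from c7: {c12, c13, c2, c3, c5, c7, c9}.
In c4's history but not c7's: {c14, c4, c6, c8} — 4 commits.

4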